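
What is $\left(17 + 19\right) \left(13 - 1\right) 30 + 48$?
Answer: $13008$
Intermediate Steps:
$\left(17 + 19\right) \left(13 - 1\right) 30 + 48 = 36 \cdot 12 \cdot 30 + 48 = 432 \cdot 30 + 48 = 12960 + 48 = 13008$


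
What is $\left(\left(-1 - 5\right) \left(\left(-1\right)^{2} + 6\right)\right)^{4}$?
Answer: $3111696$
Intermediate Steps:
$\left(\left(-1 - 5\right) \left(\left(-1\right)^{2} + 6\right)\right)^{4} = \left(\left(-1 - 5\right) \left(1 + 6\right)\right)^{4} = \left(\left(-6\right) 7\right)^{4} = \left(-42\right)^{4} = 3111696$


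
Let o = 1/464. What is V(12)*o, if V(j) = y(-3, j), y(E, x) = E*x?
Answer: -9/116 ≈ -0.077586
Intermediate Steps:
V(j) = -3*j
o = 1/464 ≈ 0.0021552
V(12)*o = -3*12*(1/464) = -36*1/464 = -9/116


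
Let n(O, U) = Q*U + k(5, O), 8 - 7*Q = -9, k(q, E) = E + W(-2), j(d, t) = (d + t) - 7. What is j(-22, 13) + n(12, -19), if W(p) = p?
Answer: -365/7 ≈ -52.143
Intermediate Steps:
j(d, t) = -7 + d + t
k(q, E) = -2 + E (k(q, E) = E - 2 = -2 + E)
Q = 17/7 (Q = 8/7 - 1/7*(-9) = 8/7 + 9/7 = 17/7 ≈ 2.4286)
n(O, U) = -2 + O + 17*U/7 (n(O, U) = 17*U/7 + (-2 + O) = -2 + O + 17*U/7)
j(-22, 13) + n(12, -19) = (-7 - 22 + 13) + (-2 + 12 + (17/7)*(-19)) = -16 + (-2 + 12 - 323/7) = -16 - 253/7 = -365/7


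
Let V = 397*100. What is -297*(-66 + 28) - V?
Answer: -28414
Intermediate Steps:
V = 39700
-297*(-66 + 28) - V = -297*(-66 + 28) - 1*39700 = -297*(-38) - 39700 = 11286 - 39700 = -28414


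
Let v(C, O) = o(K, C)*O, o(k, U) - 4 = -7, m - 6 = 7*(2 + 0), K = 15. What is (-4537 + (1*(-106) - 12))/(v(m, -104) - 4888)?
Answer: 4655/4576 ≈ 1.0173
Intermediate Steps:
m = 20 (m = 6 + 7*(2 + 0) = 6 + 7*2 = 6 + 14 = 20)
o(k, U) = -3 (o(k, U) = 4 - 7 = -3)
v(C, O) = -3*O
(-4537 + (1*(-106) - 12))/(v(m, -104) - 4888) = (-4537 + (1*(-106) - 12))/(-3*(-104) - 4888) = (-4537 + (-106 - 12))/(312 - 4888) = (-4537 - 118)/(-4576) = -4655*(-1/4576) = 4655/4576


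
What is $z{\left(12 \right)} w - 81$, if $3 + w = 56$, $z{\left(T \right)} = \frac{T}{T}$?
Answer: $-28$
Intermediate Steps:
$z{\left(T \right)} = 1$
$w = 53$ ($w = -3 + 56 = 53$)
$z{\left(12 \right)} w - 81 = 1 \cdot 53 - 81 = 53 - 81 = -28$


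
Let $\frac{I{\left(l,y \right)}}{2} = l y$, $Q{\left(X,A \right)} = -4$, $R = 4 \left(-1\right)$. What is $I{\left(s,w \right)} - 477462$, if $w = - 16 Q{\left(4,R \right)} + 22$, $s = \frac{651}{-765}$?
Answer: $- \frac{121790134}{255} \approx -4.7761 \cdot 10^{5}$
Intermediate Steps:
$R = -4$
$s = - \frac{217}{255}$ ($s = 651 \left(- \frac{1}{765}\right) = - \frac{217}{255} \approx -0.85098$)
$w = 86$ ($w = \left(-16\right) \left(-4\right) + 22 = 64 + 22 = 86$)
$I{\left(l,y \right)} = 2 l y$
$I{\left(s,w \right)} - 477462 = 2 \left(- \frac{217}{255}\right) 86 - 477462 = - \frac{37324}{255} - 477462 = - \frac{121790134}{255}$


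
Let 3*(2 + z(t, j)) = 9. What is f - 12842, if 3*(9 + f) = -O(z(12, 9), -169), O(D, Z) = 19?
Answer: -38572/3 ≈ -12857.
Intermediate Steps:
z(t, j) = 1 (z(t, j) = -2 + (⅓)*9 = -2 + 3 = 1)
f = -46/3 (f = -9 + (-1*19)/3 = -9 + (⅓)*(-19) = -9 - 19/3 = -46/3 ≈ -15.333)
f - 12842 = -46/3 - 12842 = -38572/3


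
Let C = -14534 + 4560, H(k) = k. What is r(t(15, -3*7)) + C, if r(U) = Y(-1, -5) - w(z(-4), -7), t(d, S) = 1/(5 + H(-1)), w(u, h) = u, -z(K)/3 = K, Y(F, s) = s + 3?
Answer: -9988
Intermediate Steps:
Y(F, s) = 3 + s
z(K) = -3*K
t(d, S) = ¼ (t(d, S) = 1/(5 - 1) = 1/4 = ¼)
r(U) = -14 (r(U) = (3 - 5) - (-3)*(-4) = -2 - 1*12 = -2 - 12 = -14)
C = -9974
r(t(15, -3*7)) + C = -14 - 9974 = -9988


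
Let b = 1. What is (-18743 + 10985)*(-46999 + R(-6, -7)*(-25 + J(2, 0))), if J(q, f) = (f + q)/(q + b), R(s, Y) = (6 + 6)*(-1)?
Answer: 362352906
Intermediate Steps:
R(s, Y) = -12 (R(s, Y) = 12*(-1) = -12)
J(q, f) = (f + q)/(1 + q) (J(q, f) = (f + q)/(q + 1) = (f + q)/(1 + q))
(-18743 + 10985)*(-46999 + R(-6, -7)*(-25 + J(2, 0))) = (-18743 + 10985)*(-46999 - 12*(-25 + (0 + 2)/(1 + 2))) = -7758*(-46999 - 12*(-25 + 2/3)) = -7758*(-46999 - 12*(-25 + (⅓)*2)) = -7758*(-46999 - 12*(-25 + ⅔)) = -7758*(-46999 - 12*(-73/3)) = -7758*(-46999 + 292) = -7758*(-46707) = 362352906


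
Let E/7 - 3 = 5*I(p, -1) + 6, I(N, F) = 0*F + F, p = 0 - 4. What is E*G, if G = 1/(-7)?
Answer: -4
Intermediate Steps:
p = -4
G = -⅐ ≈ -0.14286
I(N, F) = F (I(N, F) = 0 + F = F)
E = 28 (E = 21 + 7*(5*(-1) + 6) = 21 + 7*(-5 + 6) = 21 + 7*1 = 21 + 7 = 28)
E*G = 28*(-⅐) = -4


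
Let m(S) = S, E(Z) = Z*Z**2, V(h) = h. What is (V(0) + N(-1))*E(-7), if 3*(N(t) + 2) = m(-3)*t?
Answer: 343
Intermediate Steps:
E(Z) = Z**3
N(t) = -2 - t (N(t) = -2 + (-3*t)/3 = -2 - t)
(V(0) + N(-1))*E(-7) = (0 + (-2 - 1*(-1)))*(-7)**3 = (0 + (-2 + 1))*(-343) = (0 - 1)*(-343) = -1*(-343) = 343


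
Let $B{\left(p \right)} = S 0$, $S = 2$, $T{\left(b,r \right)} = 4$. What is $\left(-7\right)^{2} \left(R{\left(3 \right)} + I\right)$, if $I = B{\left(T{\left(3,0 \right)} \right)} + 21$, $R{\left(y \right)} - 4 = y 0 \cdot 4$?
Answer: $1225$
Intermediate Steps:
$B{\left(p \right)} = 0$ ($B{\left(p \right)} = 2 \cdot 0 = 0$)
$R{\left(y \right)} = 4$ ($R{\left(y \right)} = 4 + y 0 \cdot 4 = 4 + 0 \cdot 4 = 4 + 0 = 4$)
$I = 21$ ($I = 0 + 21 = 21$)
$\left(-7\right)^{2} \left(R{\left(3 \right)} + I\right) = \left(-7\right)^{2} \left(4 + 21\right) = 49 \cdot 25 = 1225$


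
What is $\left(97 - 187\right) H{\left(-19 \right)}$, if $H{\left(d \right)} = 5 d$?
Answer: $8550$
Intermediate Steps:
$\left(97 - 187\right) H{\left(-19 \right)} = \left(97 - 187\right) 5 \left(-19\right) = \left(-90\right) \left(-95\right) = 8550$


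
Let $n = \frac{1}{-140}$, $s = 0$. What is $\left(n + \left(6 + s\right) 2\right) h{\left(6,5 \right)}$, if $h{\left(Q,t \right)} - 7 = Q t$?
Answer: $\frac{62123}{140} \approx 443.74$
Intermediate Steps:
$h{\left(Q,t \right)} = 7 + Q t$
$n = - \frac{1}{140} \approx -0.0071429$
$\left(n + \left(6 + s\right) 2\right) h{\left(6,5 \right)} = \left(- \frac{1}{140} + \left(6 + 0\right) 2\right) \left(7 + 6 \cdot 5\right) = \left(- \frac{1}{140} + 6 \cdot 2\right) \left(7 + 30\right) = \left(- \frac{1}{140} + 12\right) 37 = \frac{1679}{140} \cdot 37 = \frac{62123}{140}$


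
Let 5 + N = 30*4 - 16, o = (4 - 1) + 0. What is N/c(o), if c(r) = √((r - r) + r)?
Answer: 33*√3 ≈ 57.158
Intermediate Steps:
o = 3 (o = 3 + 0 = 3)
c(r) = √r (c(r) = √(0 + r) = √r)
N = 99 (N = -5 + (30*4 - 16) = -5 + (120 - 16) = -5 + 104 = 99)
N/c(o) = 99/(√3) = 99*(√3/3) = 33*√3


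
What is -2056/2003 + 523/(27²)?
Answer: -451255/1460187 ≈ -0.30904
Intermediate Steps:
-2056/2003 + 523/(27²) = -2056*1/2003 + 523/729 = -2056/2003 + 523*(1/729) = -2056/2003 + 523/729 = -451255/1460187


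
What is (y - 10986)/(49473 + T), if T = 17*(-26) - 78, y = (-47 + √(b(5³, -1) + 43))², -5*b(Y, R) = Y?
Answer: -8759/48953 - 282*√2/48953 ≈ -0.18707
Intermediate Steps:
b(Y, R) = -Y/5
y = (-47 + 3*√2)² (y = (-47 + √(-⅕*5³ + 43))² = (-47 + √(-⅕*125 + 43))² = (-47 + √(-25 + 43))² = (-47 + √18)² = (-47 + 3*√2)² ≈ 1828.2)
T = -520 (T = -442 - 78 = -520)
(y - 10986)/(49473 + T) = ((2227 - 282*√2) - 10986)/(49473 - 520) = (-8759 - 282*√2)/48953 = (-8759 - 282*√2)*(1/48953) = -8759/48953 - 282*√2/48953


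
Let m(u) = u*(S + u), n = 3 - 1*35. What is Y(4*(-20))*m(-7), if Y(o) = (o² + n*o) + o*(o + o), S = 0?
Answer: 1066240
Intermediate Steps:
n = -32 (n = 3 - 35 = -32)
Y(o) = -32*o + 3*o² (Y(o) = (o² - 32*o) + o*(o + o) = (o² - 32*o) + o*(2*o) = (o² - 32*o) + 2*o² = -32*o + 3*o²)
m(u) = u² (m(u) = u*(0 + u) = u*u = u²)
Y(4*(-20))*m(-7) = ((4*(-20))*(-32 + 3*(4*(-20))))*(-7)² = -80*(-32 + 3*(-80))*49 = -80*(-32 - 240)*49 = -80*(-272)*49 = 21760*49 = 1066240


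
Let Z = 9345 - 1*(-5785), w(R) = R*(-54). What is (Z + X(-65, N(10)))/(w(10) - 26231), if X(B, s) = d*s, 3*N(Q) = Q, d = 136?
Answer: -46750/80313 ≈ -0.58210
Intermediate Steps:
w(R) = -54*R
Z = 15130 (Z = 9345 + 5785 = 15130)
N(Q) = Q/3
X(B, s) = 136*s
(Z + X(-65, N(10)))/(w(10) - 26231) = (15130 + 136*((⅓)*10))/(-54*10 - 26231) = (15130 + 136*(10/3))/(-540 - 26231) = (15130 + 1360/3)/(-26771) = (46750/3)*(-1/26771) = -46750/80313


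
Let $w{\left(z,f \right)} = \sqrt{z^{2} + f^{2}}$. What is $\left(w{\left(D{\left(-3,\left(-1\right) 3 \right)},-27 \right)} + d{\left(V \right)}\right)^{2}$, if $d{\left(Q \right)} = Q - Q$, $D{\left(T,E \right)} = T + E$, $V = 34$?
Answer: $765$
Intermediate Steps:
$D{\left(T,E \right)} = E + T$
$w{\left(z,f \right)} = \sqrt{f^{2} + z^{2}}$
$d{\left(Q \right)} = 0$
$\left(w{\left(D{\left(-3,\left(-1\right) 3 \right)},-27 \right)} + d{\left(V \right)}\right)^{2} = \left(\sqrt{\left(-27\right)^{2} + \left(\left(-1\right) 3 - 3\right)^{2}} + 0\right)^{2} = \left(\sqrt{729 + \left(-3 - 3\right)^{2}} + 0\right)^{2} = \left(\sqrt{729 + \left(-6\right)^{2}} + 0\right)^{2} = \left(\sqrt{729 + 36} + 0\right)^{2} = \left(\sqrt{765} + 0\right)^{2} = \left(3 \sqrt{85} + 0\right)^{2} = \left(3 \sqrt{85}\right)^{2} = 765$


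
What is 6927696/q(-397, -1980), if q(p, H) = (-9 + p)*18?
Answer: -192436/203 ≈ -947.96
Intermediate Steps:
q(p, H) = -162 + 18*p
6927696/q(-397, -1980) = 6927696/(-162 + 18*(-397)) = 6927696/(-162 - 7146) = 6927696/(-7308) = 6927696*(-1/7308) = -192436/203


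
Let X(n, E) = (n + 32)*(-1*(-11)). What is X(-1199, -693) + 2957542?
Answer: 2944705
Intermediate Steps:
X(n, E) = 352 + 11*n (X(n, E) = (32 + n)*11 = 352 + 11*n)
X(-1199, -693) + 2957542 = (352 + 11*(-1199)) + 2957542 = (352 - 13189) + 2957542 = -12837 + 2957542 = 2944705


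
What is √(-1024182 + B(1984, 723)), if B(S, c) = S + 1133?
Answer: I*√1021065 ≈ 1010.5*I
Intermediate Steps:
B(S, c) = 1133 + S
√(-1024182 + B(1984, 723)) = √(-1024182 + (1133 + 1984)) = √(-1024182 + 3117) = √(-1021065) = I*√1021065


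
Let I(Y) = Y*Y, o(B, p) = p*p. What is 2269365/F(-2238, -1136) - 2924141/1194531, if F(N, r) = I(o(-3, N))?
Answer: -8150722613925840329/3329624390387381424 ≈ -2.4479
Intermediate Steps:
o(B, p) = p**2
I(Y) = Y**2
F(N, r) = N**4 (F(N, r) = (N**2)**2 = N**4)
2269365/F(-2238, -1136) - 2924141/1194531 = 2269365/((-2238)**4) - 2924141/1194531 = 2269365/25086514718736 - 2924141*1/1194531 = 2269365*(1/25086514718736) - 2924141/1194531 = 756455/8362171572912 - 2924141/1194531 = -8150722613925840329/3329624390387381424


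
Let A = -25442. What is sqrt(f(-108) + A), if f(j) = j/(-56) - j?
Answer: I*sqrt(4965086)/14 ≈ 159.16*I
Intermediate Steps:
f(j) = -57*j/56 (f(j) = j*(-1/56) - j = -j/56 - j = -57*j/56)
sqrt(f(-108) + A) = sqrt(-57/56*(-108) - 25442) = sqrt(1539/14 - 25442) = sqrt(-354649/14) = I*sqrt(4965086)/14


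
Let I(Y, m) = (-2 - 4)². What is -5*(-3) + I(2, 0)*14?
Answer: 519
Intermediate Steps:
I(Y, m) = 36 (I(Y, m) = (-6)² = 36)
-5*(-3) + I(2, 0)*14 = -5*(-3) + 36*14 = 15 + 504 = 519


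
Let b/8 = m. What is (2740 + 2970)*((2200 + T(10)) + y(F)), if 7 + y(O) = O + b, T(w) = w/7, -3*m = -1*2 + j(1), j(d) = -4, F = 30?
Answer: 89549930/7 ≈ 1.2793e+7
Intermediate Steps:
m = 2 (m = -(-1*2 - 4)/3 = -(-2 - 4)/3 = -1/3*(-6) = 2)
b = 16 (b = 8*2 = 16)
T(w) = w/7 (T(w) = w*(1/7) = w/7)
y(O) = 9 + O (y(O) = -7 + (O + 16) = -7 + (16 + O) = 9 + O)
(2740 + 2970)*((2200 + T(10)) + y(F)) = (2740 + 2970)*((2200 + (1/7)*10) + (9 + 30)) = 5710*((2200 + 10/7) + 39) = 5710*(15410/7 + 39) = 5710*(15683/7) = 89549930/7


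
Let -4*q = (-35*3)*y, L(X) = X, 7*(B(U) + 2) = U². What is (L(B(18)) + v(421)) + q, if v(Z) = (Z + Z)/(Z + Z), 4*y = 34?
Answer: 15031/56 ≈ 268.41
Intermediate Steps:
B(U) = -2 + U²/7
y = 17/2 (y = (¼)*34 = 17/2 ≈ 8.5000)
v(Z) = 1 (v(Z) = (2*Z)/((2*Z)) = (2*Z)*(1/(2*Z)) = 1)
q = 1785/8 (q = -(-35*3)*17/(4*2) = -(-105)*17/(4*2) = -¼*(-1785/2) = 1785/8 ≈ 223.13)
(L(B(18)) + v(421)) + q = ((-2 + (⅐)*18²) + 1) + 1785/8 = ((-2 + (⅐)*324) + 1) + 1785/8 = ((-2 + 324/7) + 1) + 1785/8 = (310/7 + 1) + 1785/8 = 317/7 + 1785/8 = 15031/56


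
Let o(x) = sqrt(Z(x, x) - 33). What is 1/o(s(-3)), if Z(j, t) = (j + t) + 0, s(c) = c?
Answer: -I*sqrt(39)/39 ≈ -0.16013*I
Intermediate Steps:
Z(j, t) = j + t
o(x) = sqrt(-33 + 2*x) (o(x) = sqrt((x + x) - 33) = sqrt(2*x - 33) = sqrt(-33 + 2*x))
1/o(s(-3)) = 1/(sqrt(-33 + 2*(-3))) = 1/(sqrt(-33 - 6)) = 1/(sqrt(-39)) = 1/(I*sqrt(39)) = -I*sqrt(39)/39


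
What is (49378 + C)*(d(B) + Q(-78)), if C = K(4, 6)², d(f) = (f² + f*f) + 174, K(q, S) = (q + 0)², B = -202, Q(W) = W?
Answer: 4055296336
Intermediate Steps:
K(q, S) = q²
d(f) = 174 + 2*f² (d(f) = (f² + f²) + 174 = 2*f² + 174 = 174 + 2*f²)
C = 256 (C = (4²)² = 16² = 256)
(49378 + C)*(d(B) + Q(-78)) = (49378 + 256)*((174 + 2*(-202)²) - 78) = 49634*((174 + 2*40804) - 78) = 49634*((174 + 81608) - 78) = 49634*(81782 - 78) = 49634*81704 = 4055296336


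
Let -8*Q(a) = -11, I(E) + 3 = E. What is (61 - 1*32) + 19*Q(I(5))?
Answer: 441/8 ≈ 55.125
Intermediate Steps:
I(E) = -3 + E
Q(a) = 11/8 (Q(a) = -⅛*(-11) = 11/8)
(61 - 1*32) + 19*Q(I(5)) = (61 - 1*32) + 19*(11/8) = (61 - 32) + 209/8 = 29 + 209/8 = 441/8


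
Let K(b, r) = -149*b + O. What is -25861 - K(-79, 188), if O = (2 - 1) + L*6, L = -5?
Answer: -37603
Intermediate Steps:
O = -29 (O = (2 - 1) - 5*6 = 1 - 30 = -29)
K(b, r) = -29 - 149*b (K(b, r) = -149*b - 29 = -29 - 149*b)
-25861 - K(-79, 188) = -25861 - (-29 - 149*(-79)) = -25861 - (-29 + 11771) = -25861 - 1*11742 = -25861 - 11742 = -37603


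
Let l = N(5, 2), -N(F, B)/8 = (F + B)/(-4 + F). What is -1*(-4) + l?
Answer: -52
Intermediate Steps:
N(F, B) = -8*(B + F)/(-4 + F) (N(F, B) = -8*(F + B)/(-4 + F) = -8*(B + F)/(-4 + F))
l = -56 (l = 8*(-1*2 - 1*5)/(-4 + 5) = 8*(-2 - 5)/1 = 8*1*(-7) = -56)
-1*(-4) + l = -1*(-4) - 56 = 4 - 56 = -52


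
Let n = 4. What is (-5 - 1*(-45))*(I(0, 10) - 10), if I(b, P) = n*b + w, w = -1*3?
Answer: -520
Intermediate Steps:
w = -3
I(b, P) = -3 + 4*b (I(b, P) = 4*b - 3 = -3 + 4*b)
(-5 - 1*(-45))*(I(0, 10) - 10) = (-5 - 1*(-45))*((-3 + 4*0) - 10) = (-5 + 45)*((-3 + 0) - 10) = 40*(-3 - 10) = 40*(-13) = -520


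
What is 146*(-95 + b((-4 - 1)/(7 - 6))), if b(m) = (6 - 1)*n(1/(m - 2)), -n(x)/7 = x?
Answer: -13140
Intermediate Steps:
n(x) = -7*x
b(m) = -35/(-2 + m) (b(m) = (6 - 1)*(-7/(m - 2)) = 5*(-7/(-2 + m)) = -35/(-2 + m))
146*(-95 + b((-4 - 1)/(7 - 6))) = 146*(-95 - 35/(-2 + (-4 - 1)/(7 - 6))) = 146*(-95 - 35/(-2 - 5/1)) = 146*(-95 - 35/(-2 - 5*1)) = 146*(-95 - 35/(-2 - 5)) = 146*(-95 - 35/(-7)) = 146*(-95 - 35*(-⅐)) = 146*(-95 + 5) = 146*(-90) = -13140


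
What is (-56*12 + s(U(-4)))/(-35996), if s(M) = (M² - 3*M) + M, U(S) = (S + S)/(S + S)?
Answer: 673/35996 ≈ 0.018697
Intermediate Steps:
U(S) = 1 (U(S) = (2*S)/((2*S)) = (2*S)*(1/(2*S)) = 1)
s(M) = M² - 2*M
(-56*12 + s(U(-4)))/(-35996) = (-56*12 + 1*(-2 + 1))/(-35996) = (-672 + 1*(-1))*(-1/35996) = (-672 - 1)*(-1/35996) = -673*(-1/35996) = 673/35996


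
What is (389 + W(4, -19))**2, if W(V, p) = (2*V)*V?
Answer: 177241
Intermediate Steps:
W(V, p) = 2*V**2
(389 + W(4, -19))**2 = (389 + 2*4**2)**2 = (389 + 2*16)**2 = (389 + 32)**2 = 421**2 = 177241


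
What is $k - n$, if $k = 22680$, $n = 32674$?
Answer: $-9994$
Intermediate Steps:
$k - n = 22680 - 32674 = -9994$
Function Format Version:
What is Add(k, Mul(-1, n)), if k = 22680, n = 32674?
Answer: -9994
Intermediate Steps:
Add(k, Mul(-1, n)) = Add(22680, Mul(-1, 32674)) = Add(22680, -32674) = -9994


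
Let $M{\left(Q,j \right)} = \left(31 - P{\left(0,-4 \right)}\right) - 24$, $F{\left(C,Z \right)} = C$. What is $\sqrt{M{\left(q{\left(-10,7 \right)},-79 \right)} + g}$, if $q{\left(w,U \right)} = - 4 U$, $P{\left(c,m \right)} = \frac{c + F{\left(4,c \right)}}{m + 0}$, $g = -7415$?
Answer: $3 i \sqrt{823} \approx 86.064 i$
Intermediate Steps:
$P{\left(c,m \right)} = \frac{4 + c}{m}$ ($P{\left(c,m \right)} = \frac{c + 4}{m + 0} = \frac{4 + c}{m}$)
$M{\left(Q,j \right)} = 8$ ($M{\left(Q,j \right)} = \left(31 - \frac{4 + 0}{-4}\right) - 24 = \left(31 - \left(- \frac{1}{4}\right) 4\right) - 24 = \left(31 - -1\right) - 24 = \left(31 + 1\right) - 24 = 32 - 24 = 8$)
$\sqrt{M{\left(q{\left(-10,7 \right)},-79 \right)} + g} = \sqrt{8 - 7415} = \sqrt{-7407} = 3 i \sqrt{823}$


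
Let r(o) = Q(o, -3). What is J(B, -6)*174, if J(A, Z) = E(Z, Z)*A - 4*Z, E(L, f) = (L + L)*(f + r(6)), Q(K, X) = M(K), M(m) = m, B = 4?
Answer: 4176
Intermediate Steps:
Q(K, X) = K
r(o) = o
E(L, f) = 2*L*(6 + f) (E(L, f) = (L + L)*(f + 6) = (2*L)*(6 + f) = 2*L*(6 + f))
J(A, Z) = -4*Z + 2*A*Z*(6 + Z) (J(A, Z) = (2*Z*(6 + Z))*A - 4*Z = 2*A*Z*(6 + Z) - 4*Z = -4*Z + 2*A*Z*(6 + Z))
J(B, -6)*174 = (2*(-6)*(-2 + 4*(6 - 6)))*174 = (2*(-6)*(-2 + 4*0))*174 = (2*(-6)*(-2 + 0))*174 = (2*(-6)*(-2))*174 = 24*174 = 4176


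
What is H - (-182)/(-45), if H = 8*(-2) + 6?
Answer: -632/45 ≈ -14.044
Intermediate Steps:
H = -10 (H = -16 + 6 = -10)
H - (-182)/(-45) = -10 - (-182)/(-45) = -10 - (-182)*(-1)/45 = -10 - 1*182/45 = -10 - 182/45 = -632/45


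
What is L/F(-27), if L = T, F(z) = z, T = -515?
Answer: 515/27 ≈ 19.074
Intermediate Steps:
L = -515
L/F(-27) = -515/(-27) = -515*(-1/27) = 515/27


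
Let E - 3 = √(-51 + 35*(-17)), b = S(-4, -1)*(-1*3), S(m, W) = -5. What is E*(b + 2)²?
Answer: 867 + 289*I*√646 ≈ 867.0 + 7345.4*I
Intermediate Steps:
b = 15 (b = -(-5)*3 = -5*(-3) = 15)
E = 3 + I*√646 (E = 3 + √(-51 + 35*(-17)) = 3 + √(-51 - 595) = 3 + √(-646) = 3 + I*√646 ≈ 3.0 + 25.417*I)
E*(b + 2)² = (3 + I*√646)*(15 + 2)² = (3 + I*√646)*17² = (3 + I*√646)*289 = 867 + 289*I*√646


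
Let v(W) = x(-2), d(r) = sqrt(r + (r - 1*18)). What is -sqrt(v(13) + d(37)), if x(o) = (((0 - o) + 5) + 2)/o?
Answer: -sqrt(-18 + 8*sqrt(14))/2 ≈ -1.7272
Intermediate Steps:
x(o) = (7 - o)/o (x(o) = ((-o + 5) + 2)/o = ((5 - o) + 2)/o = (7 - o)/o)
d(r) = sqrt(-18 + 2*r) (d(r) = sqrt(r + (r - 18)) = sqrt(r + (-18 + r)) = sqrt(-18 + 2*r))
v(W) = -9/2 (v(W) = (7 - 1*(-2))/(-2) = -(7 + 2)/2 = -1/2*9 = -9/2)
-sqrt(v(13) + d(37)) = -sqrt(-9/2 + sqrt(-18 + 2*37)) = -sqrt(-9/2 + sqrt(-18 + 74)) = -sqrt(-9/2 + sqrt(56)) = -sqrt(-9/2 + 2*sqrt(14))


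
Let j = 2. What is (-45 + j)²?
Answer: 1849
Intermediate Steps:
(-45 + j)² = (-45 + 2)² = (-43)² = 1849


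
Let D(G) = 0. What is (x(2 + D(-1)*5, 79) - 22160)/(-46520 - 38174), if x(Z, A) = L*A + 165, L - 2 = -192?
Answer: 37005/84694 ≈ 0.43693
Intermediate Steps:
L = -190 (L = 2 - 192 = -190)
x(Z, A) = 165 - 190*A (x(Z, A) = -190*A + 165 = 165 - 190*A)
(x(2 + D(-1)*5, 79) - 22160)/(-46520 - 38174) = ((165 - 190*79) - 22160)/(-46520 - 38174) = ((165 - 15010) - 22160)/(-84694) = (-14845 - 22160)*(-1/84694) = -37005*(-1/84694) = 37005/84694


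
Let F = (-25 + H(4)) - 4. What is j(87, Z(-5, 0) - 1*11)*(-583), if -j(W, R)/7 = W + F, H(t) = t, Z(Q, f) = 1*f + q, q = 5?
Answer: 253022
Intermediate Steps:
Z(Q, f) = 5 + f (Z(Q, f) = 1*f + 5 = f + 5 = 5 + f)
F = -25 (F = (-25 + 4) - 4 = -21 - 4 = -25)
j(W, R) = 175 - 7*W (j(W, R) = -7*(W - 25) = -7*(-25 + W) = 175 - 7*W)
j(87, Z(-5, 0) - 1*11)*(-583) = (175 - 7*87)*(-583) = (175 - 609)*(-583) = -434*(-583) = 253022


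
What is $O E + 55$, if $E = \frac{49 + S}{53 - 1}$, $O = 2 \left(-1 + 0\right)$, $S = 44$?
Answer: $\frac{1337}{26} \approx 51.423$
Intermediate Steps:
$O = -2$ ($O = 2 \left(-1\right) = -2$)
$E = \frac{93}{52}$ ($E = \frac{49 + 44}{53 - 1} = \frac{93}{52} \approx 1.7885$)
$O E + 55 = \left(-2\right) \frac{93}{52} + 55 = - \frac{93}{26} + 55 = \frac{1337}{26}$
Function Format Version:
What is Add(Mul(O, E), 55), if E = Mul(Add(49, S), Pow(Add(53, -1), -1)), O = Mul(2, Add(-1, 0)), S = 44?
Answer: Rational(1337, 26) ≈ 51.423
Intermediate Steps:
O = -2 (O = Mul(2, -1) = -2)
E = Rational(93, 52) (E = Mul(Add(49, 44), Pow(Add(53, -1), -1)) = Mul(93, Pow(52, -1)) = Mul(93, Rational(1, 52)) = Rational(93, 52) ≈ 1.7885)
Add(Mul(O, E), 55) = Add(Mul(-2, Rational(93, 52)), 55) = Add(Rational(-93, 26), 55) = Rational(1337, 26)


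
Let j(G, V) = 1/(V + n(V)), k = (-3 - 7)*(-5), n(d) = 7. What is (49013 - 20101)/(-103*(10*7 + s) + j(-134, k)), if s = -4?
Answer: -1647984/387485 ≈ -4.2530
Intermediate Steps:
k = 50 (k = -10*(-5) = 50)
j(G, V) = 1/(7 + V) (j(G, V) = 1/(V + 7) = 1/(7 + V))
(49013 - 20101)/(-103*(10*7 + s) + j(-134, k)) = (49013 - 20101)/(-103*(10*7 - 4) + 1/(7 + 50)) = 28912/(-103*(70 - 4) + 1/57) = 28912/(-103*66 + 1/57) = 28912/(-6798 + 1/57) = 28912/(-387485/57) = 28912*(-57/387485) = -1647984/387485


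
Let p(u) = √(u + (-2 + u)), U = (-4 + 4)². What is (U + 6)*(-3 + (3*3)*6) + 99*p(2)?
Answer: 306 + 99*√2 ≈ 446.01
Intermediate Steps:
U = 0 (U = 0² = 0)
p(u) = √(-2 + 2*u)
(U + 6)*(-3 + (3*3)*6) + 99*p(2) = (0 + 6)*(-3 + (3*3)*6) + 99*√(-2 + 2*2) = 6*(-3 + 9*6) + 99*√(-2 + 4) = 6*(-3 + 54) + 99*√2 = 6*51 + 99*√2 = 306 + 99*√2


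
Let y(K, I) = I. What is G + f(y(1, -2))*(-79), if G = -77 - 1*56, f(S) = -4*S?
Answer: -765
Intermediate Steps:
G = -133 (G = -77 - 56 = -133)
G + f(y(1, -2))*(-79) = -133 - 4*(-2)*(-79) = -133 + 8*(-79) = -133 - 632 = -765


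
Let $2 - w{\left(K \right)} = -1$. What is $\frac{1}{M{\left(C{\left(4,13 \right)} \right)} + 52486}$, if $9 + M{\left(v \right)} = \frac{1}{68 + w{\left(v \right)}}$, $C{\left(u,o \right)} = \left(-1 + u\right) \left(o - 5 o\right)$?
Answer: $\frac{71}{3725868} \approx 1.9056 \cdot 10^{-5}$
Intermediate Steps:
$w{\left(K \right)} = 3$ ($w{\left(K \right)} = 2 - -1 = 2 + 1 = 3$)
$C{\left(u,o \right)} = - 4 o \left(-1 + u\right)$ ($C{\left(u,o \right)} = \left(-1 + u\right) \left(- 4 o\right) = - 4 o \left(-1 + u\right)$)
$M{\left(v \right)} = - \frac{638}{71}$ ($M{\left(v \right)} = -9 + \frac{1}{68 + 3} = -9 + \frac{1}{71} = - \frac{638}{71}$)
$\frac{1}{M{\left(C{\left(4,13 \right)} \right)} + 52486} = \frac{1}{- \frac{638}{71} + 52486} = \frac{1}{\frac{3725868}{71}} = \frac{71}{3725868}$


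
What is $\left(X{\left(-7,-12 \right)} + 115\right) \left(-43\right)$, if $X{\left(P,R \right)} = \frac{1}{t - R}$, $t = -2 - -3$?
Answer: $- \frac{64328}{13} \approx -4948.3$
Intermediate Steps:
$t = 1$ ($t = -2 + 3 = 1$)
$X{\left(P,R \right)} = \frac{1}{1 - R}$
$\left(X{\left(-7,-12 \right)} + 115\right) \left(-43\right) = \left(- \frac{1}{-1 - 12} + 115\right) \left(-43\right) = \left(- \frac{1}{-13} + 115\right) \left(-43\right) = \left(\left(-1\right) \left(- \frac{1}{13}\right) + 115\right) \left(-43\right) = \left(\frac{1}{13} + 115\right) \left(-43\right) = \frac{1496}{13} \left(-43\right) = - \frac{64328}{13}$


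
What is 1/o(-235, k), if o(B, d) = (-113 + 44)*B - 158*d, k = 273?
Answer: -1/26919 ≈ -3.7148e-5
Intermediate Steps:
o(B, d) = -158*d - 69*B (o(B, d) = -69*B - 158*d = -158*d - 69*B)
1/o(-235, k) = 1/(-158*273 - 69*(-235)) = 1/(-43134 + 16215) = 1/(-26919) = -1/26919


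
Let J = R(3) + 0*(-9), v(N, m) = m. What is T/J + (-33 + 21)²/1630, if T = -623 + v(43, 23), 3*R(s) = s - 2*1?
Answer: -1466928/815 ≈ -1799.9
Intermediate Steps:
R(s) = -⅔ + s/3 (R(s) = (s - 2*1)/3 = (s - 2)/3 = (-2 + s)/3 = -⅔ + s/3)
T = -600 (T = -623 + 23 = -600)
J = ⅓ (J = (-⅔ + (⅓)*3) + 0*(-9) = (-⅔ + 1) + 0 = ⅓ + 0 = ⅓ ≈ 0.33333)
T/J + (-33 + 21)²/1630 = -600/⅓ + (-33 + 21)²/1630 = -600*3 + (-12)²*(1/1630) = -1800 + 144*(1/1630) = -1800 + 72/815 = -1466928/815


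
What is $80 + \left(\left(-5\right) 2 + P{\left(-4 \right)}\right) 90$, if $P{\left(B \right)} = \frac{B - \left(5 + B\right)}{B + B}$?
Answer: $- \frac{3055}{4} \approx -763.75$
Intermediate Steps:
$P{\left(B \right)} = - \frac{5}{2 B}$
$80 + \left(\left(-5\right) 2 + P{\left(-4 \right)}\right) 90 = 80 + \left(\left(-5\right) 2 - \frac{5}{2 \left(-4\right)}\right) 90 = 80 + \left(-10 - - \frac{5}{8}\right) 90 = 80 + \left(-10 + \frac{5}{8}\right) 90 = 80 - \frac{3375}{4} = - \frac{3055}{4}$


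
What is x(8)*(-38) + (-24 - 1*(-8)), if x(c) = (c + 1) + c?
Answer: -662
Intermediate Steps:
x(c) = 1 + 2*c (x(c) = (1 + c) + c = 1 + 2*c)
x(8)*(-38) + (-24 - 1*(-8)) = (1 + 2*8)*(-38) + (-24 - 1*(-8)) = (1 + 16)*(-38) + (-24 + 8) = 17*(-38) - 16 = -646 - 16 = -662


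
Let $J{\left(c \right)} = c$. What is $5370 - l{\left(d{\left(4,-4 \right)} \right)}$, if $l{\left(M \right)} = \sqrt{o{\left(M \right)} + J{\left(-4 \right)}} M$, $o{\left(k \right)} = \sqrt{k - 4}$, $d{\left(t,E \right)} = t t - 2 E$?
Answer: $5370 - 24 \sqrt{-4 + 2 \sqrt{5}} \approx 5353.5$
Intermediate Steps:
$d{\left(t,E \right)} = t^{2} - 2 E$
$o{\left(k \right)} = \sqrt{-4 + k}$
$l{\left(M \right)} = M \sqrt{-4 + \sqrt{-4 + M}}$ ($l{\left(M \right)} = \sqrt{\sqrt{-4 + M} - 4} M = \sqrt{-4 + \sqrt{-4 + M}} M = M \sqrt{-4 + \sqrt{-4 + M}}$)
$5370 - l{\left(d{\left(4,-4 \right)} \right)} = 5370 - \left(4^{2} - -8\right) \sqrt{-4 + \sqrt{-4 - \left(-8 - 4^{2}\right)}} = 5370 - \left(16 + 8\right) \sqrt{-4 + \sqrt{-4 + \left(16 + 8\right)}} = 5370 - 24 \sqrt{-4 + \sqrt{-4 + 24}} = 5370 - 24 \sqrt{-4 + \sqrt{20}} = 5370 - 24 \sqrt{-4 + 2 \sqrt{5}}$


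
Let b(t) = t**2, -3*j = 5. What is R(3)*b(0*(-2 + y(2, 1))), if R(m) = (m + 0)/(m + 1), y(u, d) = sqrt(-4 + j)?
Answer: 0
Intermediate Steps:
j = -5/3 (j = -1/3*5 = -5/3 ≈ -1.6667)
y(u, d) = I*sqrt(51)/3 (y(u, d) = sqrt(-4 - 5/3) = sqrt(-17/3) = I*sqrt(51)/3)
R(m) = m/(1 + m)
R(3)*b(0*(-2 + y(2, 1))) = (3/(1 + 3))*(0*(-2 + I*sqrt(51)/3))**2 = (3/4)*0**2 = (3*(1/4))*0 = (3/4)*0 = 0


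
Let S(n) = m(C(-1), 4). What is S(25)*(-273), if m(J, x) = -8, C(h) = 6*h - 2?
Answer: 2184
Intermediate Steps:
C(h) = -2 + 6*h
S(n) = -8
S(25)*(-273) = -8*(-273) = 2184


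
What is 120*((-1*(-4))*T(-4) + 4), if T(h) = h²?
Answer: 8160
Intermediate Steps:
120*((-1*(-4))*T(-4) + 4) = 120*(-1*(-4)*(-4)² + 4) = 120*(4*16 + 4) = 120*(64 + 4) = 120*68 = 8160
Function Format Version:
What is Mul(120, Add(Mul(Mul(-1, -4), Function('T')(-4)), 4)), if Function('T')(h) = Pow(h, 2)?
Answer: 8160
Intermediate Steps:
Mul(120, Add(Mul(Mul(-1, -4), Function('T')(-4)), 4)) = Mul(120, Add(Mul(Mul(-1, -4), Pow(-4, 2)), 4)) = Mul(120, Add(Mul(4, 16), 4)) = Mul(120, Add(64, 4)) = Mul(120, 68) = 8160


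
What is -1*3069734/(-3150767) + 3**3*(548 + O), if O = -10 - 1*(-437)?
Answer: 82947011009/3150767 ≈ 26326.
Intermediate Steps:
O = 427 (O = -10 + 437 = 427)
-1*3069734/(-3150767) + 3**3*(548 + O) = -1*3069734/(-3150767) + 3**3*(548 + 427) = -3069734*(-1/3150767) + 27*975 = 3069734/3150767 + 26325 = 82947011009/3150767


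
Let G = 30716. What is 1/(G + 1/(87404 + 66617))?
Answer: 154021/4730909037 ≈ 3.2556e-5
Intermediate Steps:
1/(G + 1/(87404 + 66617)) = 1/(30716 + 1/(87404 + 66617)) = 1/(30716 + 1/154021) = 1/(4730909037/154021) = 154021/4730909037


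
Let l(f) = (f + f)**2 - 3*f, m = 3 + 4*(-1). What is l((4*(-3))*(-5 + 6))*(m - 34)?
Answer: -21420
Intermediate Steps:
m = -1 (m = 3 - 4 = -1)
l(f) = -3*f + 4*f**2 (l(f) = (2*f)**2 - 3*f = 4*f**2 - 3*f = -3*f + 4*f**2)
l((4*(-3))*(-5 + 6))*(m - 34) = (((4*(-3))*(-5 + 6))*(-3 + 4*((4*(-3))*(-5 + 6))))*(-1 - 34) = ((-12*1)*(-3 + 4*(-12*1)))*(-35) = -12*(-3 + 4*(-12))*(-35) = -12*(-3 - 48)*(-35) = -12*(-51)*(-35) = 612*(-35) = -21420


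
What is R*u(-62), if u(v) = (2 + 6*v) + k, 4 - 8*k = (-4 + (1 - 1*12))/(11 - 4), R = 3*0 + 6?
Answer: -62031/28 ≈ -2215.4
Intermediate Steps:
R = 6 (R = 0 + 6 = 6)
k = 43/56 (k = ½ - (-4 + (1 - 1*12))/(8*(11 - 4)) = ½ - (-4 + (1 - 12))/(8*7) = ½ - (-4 - 11)/(8*7) = ½ - (-15)/(8*7) = ½ - ⅛*(-15/7) = ½ + 15/56 = 43/56 ≈ 0.76786)
u(v) = 155/56 + 6*v (u(v) = (2 + 6*v) + 43/56 = 155/56 + 6*v)
R*u(-62) = 6*(155/56 + 6*(-62)) = 6*(155/56 - 372) = 6*(-20677/56) = -62031/28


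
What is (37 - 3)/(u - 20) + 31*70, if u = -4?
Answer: 26023/12 ≈ 2168.6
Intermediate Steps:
(37 - 3)/(u - 20) + 31*70 = (37 - 3)/(-4 - 20) + 31*70 = 34/(-24) + 2170 = 34*(-1/24) + 2170 = -17/12 + 2170 = 26023/12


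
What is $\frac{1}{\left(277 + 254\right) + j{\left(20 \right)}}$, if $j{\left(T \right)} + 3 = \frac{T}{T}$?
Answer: $\frac{1}{529} \approx 0.0018904$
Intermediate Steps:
$j{\left(T \right)} = -2$ ($j{\left(T \right)} = -3 + \frac{T}{T} = -3 + 1 = -2$)
$\frac{1}{\left(277 + 254\right) + j{\left(20 \right)}} = \frac{1}{\left(277 + 254\right) - 2} = \frac{1}{531 - 2} = \frac{1}{529}$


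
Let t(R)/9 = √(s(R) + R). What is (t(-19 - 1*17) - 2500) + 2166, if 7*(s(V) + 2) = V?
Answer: -334 + 9*I*√2114/7 ≈ -334.0 + 59.115*I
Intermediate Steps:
s(V) = -2 + V/7
t(R) = 9*√(-2 + 8*R/7) (t(R) = 9*√((-2 + R/7) + R) = 9*√(-2 + 8*R/7))
(t(-19 - 1*17) - 2500) + 2166 = (9*√(-98 + 56*(-19 - 1*17))/7 - 2500) + 2166 = (9*√(-98 + 56*(-19 - 17))/7 - 2500) + 2166 = (9*√(-98 + 56*(-36))/7 - 2500) + 2166 = (9*√(-98 - 2016)/7 - 2500) + 2166 = (9*√(-2114)/7 - 2500) + 2166 = (9*(I*√2114)/7 - 2500) + 2166 = (9*I*√2114/7 - 2500) + 2166 = (-2500 + 9*I*√2114/7) + 2166 = -334 + 9*I*√2114/7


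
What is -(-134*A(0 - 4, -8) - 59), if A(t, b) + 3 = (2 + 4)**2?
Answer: 4481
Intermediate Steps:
A(t, b) = 33 (A(t, b) = -3 + (2 + 4)**2 = -3 + 6**2 = -3 + 36 = 33)
-(-134*A(0 - 4, -8) - 59) = -(-134*33 - 59) = -(-4422 - 59) = -1*(-4481) = 4481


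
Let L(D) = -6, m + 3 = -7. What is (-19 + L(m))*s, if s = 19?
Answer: -475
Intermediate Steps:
m = -10 (m = -3 - 7 = -10)
(-19 + L(m))*s = (-19 - 6)*19 = -25*19 = -475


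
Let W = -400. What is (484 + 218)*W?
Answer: -280800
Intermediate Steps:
(484 + 218)*W = (484 + 218)*(-400) = 702*(-400) = -280800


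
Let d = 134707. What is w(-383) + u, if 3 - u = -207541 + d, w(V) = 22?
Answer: 72859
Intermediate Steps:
u = 72837 (u = 3 - (-207541 + 134707) = 3 - 1*(-72834) = 3 + 72834 = 72837)
w(-383) + u = 22 + 72837 = 72859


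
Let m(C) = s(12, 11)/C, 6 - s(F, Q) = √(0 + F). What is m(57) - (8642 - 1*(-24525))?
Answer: -630171/19 - 2*√3/57 ≈ -33167.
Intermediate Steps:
s(F, Q) = 6 - √F (s(F, Q) = 6 - √(0 + F) = 6 - √F)
m(C) = (6 - 2*√3)/C (m(C) = (6 - √12)/C = (6 - 2*√3)/C)
m(57) - (8642 - 1*(-24525)) = 2*(3 - √3)/57 - (8642 - 1*(-24525)) = 2*(1/57)*(3 - √3) - (8642 + 24525) = (2/19 - 2*√3/57) - 1*33167 = (2/19 - 2*√3/57) - 33167 = -630171/19 - 2*√3/57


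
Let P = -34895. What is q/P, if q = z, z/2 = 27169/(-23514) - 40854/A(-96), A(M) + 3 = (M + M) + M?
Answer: -317578259/39795269955 ≈ -0.0079803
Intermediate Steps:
A(M) = -3 + 3*M (A(M) = -3 + ((M + M) + M) = -3 + (2*M + M) = -3 + 3*M)
z = 317578259/1140429 (z = 2*(27169/(-23514) - 40854/(-3 + 3*(-96))) = 2*(27169*(-1/23514) - 40854/(-3 - 288)) = 2*(-27169/23514 - 40854/(-291)) = 2*(-27169/23514 - 40854*(-1/291)) = 2*(-27169/23514 + 13618/97) = 2*(317578259/2280858) = 317578259/1140429 ≈ 278.47)
q = 317578259/1140429 ≈ 278.47
q/P = (317578259/1140429)/(-34895) = (317578259/1140429)*(-1/34895) = -317578259/39795269955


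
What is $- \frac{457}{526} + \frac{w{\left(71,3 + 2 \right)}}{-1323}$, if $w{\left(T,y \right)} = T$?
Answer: $- \frac{641957}{695898} \approx -0.92249$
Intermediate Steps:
$- \frac{457}{526} + \frac{w{\left(71,3 + 2 \right)}}{-1323} = - \frac{457}{526} + \frac{71}{-1323} = \left(-457\right) \frac{1}{526} + 71 \left(- \frac{1}{1323}\right) = - \frac{457}{526} - \frac{71}{1323} = - \frac{641957}{695898}$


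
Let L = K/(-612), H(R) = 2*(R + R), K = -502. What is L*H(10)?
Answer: 5020/153 ≈ 32.810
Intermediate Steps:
H(R) = 4*R (H(R) = 2*(2*R) = 4*R)
L = 251/306 (L = -502/(-612) = -502*(-1/612) = 251/306 ≈ 0.82026)
L*H(10) = 251*(4*10)/306 = (251/306)*40 = 5020/153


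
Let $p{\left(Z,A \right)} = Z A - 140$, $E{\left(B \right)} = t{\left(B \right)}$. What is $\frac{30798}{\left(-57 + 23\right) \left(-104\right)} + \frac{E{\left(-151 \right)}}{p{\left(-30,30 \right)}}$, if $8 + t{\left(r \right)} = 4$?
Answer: $\frac{77029}{8840} \approx 8.7137$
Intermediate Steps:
$t{\left(r \right)} = -4$ ($t{\left(r \right)} = -8 + 4 = -4$)
$E{\left(B \right)} = -4$
$p{\left(Z,A \right)} = -140 + A Z$ ($p{\left(Z,A \right)} = A Z - 140 = -140 + A Z$)
$\frac{30798}{\left(-57 + 23\right) \left(-104\right)} + \frac{E{\left(-151 \right)}}{p{\left(-30,30 \right)}} = \frac{30798}{\left(-57 + 23\right) \left(-104\right)} - \frac{4}{-140 + 30 \left(-30\right)} = \frac{30798}{\left(-34\right) \left(-104\right)} - \frac{4}{-140 - 900} = \frac{30798}{3536} - \frac{4}{-1040} = 30798 \cdot \frac{1}{3536} - - \frac{1}{260} = \frac{15399}{1768} + \frac{1}{260} = \frac{77029}{8840}$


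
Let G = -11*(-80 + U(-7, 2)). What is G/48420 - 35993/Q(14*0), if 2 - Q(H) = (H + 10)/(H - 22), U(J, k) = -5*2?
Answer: -213006277/14526 ≈ -14664.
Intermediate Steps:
U(J, k) = -10
G = 990 (G = -11*(-80 - 10) = -11*(-90) = 990)
Q(H) = 2 - (10 + H)/(-22 + H) (Q(H) = 2 - (H + 10)/(H - 22) = 2 - (10 + H)/(-22 + H))
G/48420 - 35993/Q(14*0) = 990/48420 - 35993*(-22 + 14*0)/(-54 + 14*0) = 990*(1/48420) - 35993*(-22 + 0)/(-54 + 0) = 11/538 - 35993/(-54/(-22)) = 11/538 - 35993/((-1/22*(-54))) = 11/538 - 35993/27/11 = 11/538 - 35993*11/27 = 11/538 - 395923/27 = -213006277/14526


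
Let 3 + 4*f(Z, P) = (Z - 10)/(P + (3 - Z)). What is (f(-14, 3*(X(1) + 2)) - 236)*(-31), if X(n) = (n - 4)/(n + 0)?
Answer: 205871/28 ≈ 7352.5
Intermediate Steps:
X(n) = (-4 + n)/n
f(Z, P) = -¾ + (-10 + Z)/(4*(3 + P - Z)) (f(Z, P) = -¾ + ((Z - 10)/(P + (3 - Z)))/4 = -¾ + ((-10 + Z)/(3 + P - Z))/4 = -¾ + (-10 + Z)/(4*(3 + P - Z)))
(f(-14, 3*(X(1) + 2)) - 236)*(-31) = ((-19/4 - 14 - 9*((-4 + 1)/1 + 2)/4)/(3 + 3*((-4 + 1)/1 + 2) - 1*(-14)) - 236)*(-31) = ((-19/4 - 14 - 9*(1*(-3) + 2)/4)/(3 + 3*(1*(-3) + 2) + 14) - 236)*(-31) = ((-19/4 - 14 - 9*(-3 + 2)/4)/(3 + 3*(-3 + 2) + 14) - 236)*(-31) = ((-19/4 - 14 - 9*(-1)/4)/(3 + 3*(-1) + 14) - 236)*(-31) = ((-19/4 - 14 - ¾*(-3))/(3 - 3 + 14) - 236)*(-31) = ((-19/4 - 14 + 9/4)/14 - 236)*(-31) = ((1/14)*(-33/2) - 236)*(-31) = (-33/28 - 236)*(-31) = -6641/28*(-31) = 205871/28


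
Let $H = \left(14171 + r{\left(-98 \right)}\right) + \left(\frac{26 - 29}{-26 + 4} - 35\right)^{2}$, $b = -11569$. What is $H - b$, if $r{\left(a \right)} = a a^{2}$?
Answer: $- \frac{442490479}{484} \approx -9.1424 \cdot 10^{5}$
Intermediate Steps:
$r{\left(a \right)} = a^{3}$
$H = - \frac{448089875}{484}$ ($H = \left(14171 + \left(-98\right)^{3}\right) + \left(\frac{26 - 29}{-26 + 4} - 35\right)^{2} = \left(14171 - 941192\right) + \left(- \frac{3}{-22} - 35\right)^{2} = -927021 + \left(\left(-3\right) \left(- \frac{1}{22}\right) - 35\right)^{2} = -927021 + \left(\frac{3}{22} - 35\right)^{2} = -927021 + \left(- \frac{767}{22}\right)^{2} = -927021 + \frac{588289}{484} = - \frac{448089875}{484} \approx -9.2581 \cdot 10^{5}$)
$H - b = - \frac{448089875}{484} - -11569 = - \frac{448089875}{484} + 11569 = - \frac{442490479}{484}$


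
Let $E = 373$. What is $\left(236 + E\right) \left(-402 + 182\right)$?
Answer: $-133980$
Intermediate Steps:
$\left(236 + E\right) \left(-402 + 182\right) = \left(236 + 373\right) \left(-402 + 182\right) = 609 \left(-220\right) = -133980$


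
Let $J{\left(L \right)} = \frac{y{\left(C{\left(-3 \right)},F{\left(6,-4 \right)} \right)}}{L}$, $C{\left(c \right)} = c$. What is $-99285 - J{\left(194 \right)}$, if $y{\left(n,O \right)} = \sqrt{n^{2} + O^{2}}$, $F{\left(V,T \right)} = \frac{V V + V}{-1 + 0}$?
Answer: $-99285 - \frac{3 \sqrt{197}}{194} \approx -99285.0$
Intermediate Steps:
$F{\left(V,T \right)} = - V - V^{2}$ ($F{\left(V,T \right)} = \frac{V^{2} + V}{-1} = \left(V + V^{2}\right) \left(-1\right) = - V - V^{2}$)
$y{\left(n,O \right)} = \sqrt{O^{2} + n^{2}}$
$J{\left(L \right)} = \frac{3 \sqrt{197}}{L}$ ($J{\left(L \right)} = \frac{\sqrt{\left(\left(-1\right) 6 \left(1 + 6\right)\right)^{2} + \left(-3\right)^{2}}}{L} = \frac{\sqrt{\left(\left(-1\right) 6 \cdot 7\right)^{2} + 9}}{L} = \frac{\sqrt{\left(-42\right)^{2} + 9}}{L} = \frac{\sqrt{1764 + 9}}{L} = \frac{\sqrt{1773}}{L} = \frac{3 \sqrt{197}}{L}$)
$-99285 - J{\left(194 \right)} = -99285 - \frac{3 \sqrt{197}}{194}$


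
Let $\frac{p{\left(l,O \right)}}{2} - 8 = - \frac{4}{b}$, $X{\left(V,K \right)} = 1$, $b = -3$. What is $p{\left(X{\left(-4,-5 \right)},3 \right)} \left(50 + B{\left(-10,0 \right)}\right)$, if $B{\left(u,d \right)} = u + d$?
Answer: $\frac{2240}{3} \approx 746.67$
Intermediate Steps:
$p{\left(l,O \right)} = \frac{56}{3}$ ($p{\left(l,O \right)} = 16 + 2 \left(- \frac{4}{-3}\right) = 16 + 2 \left(\left(-4\right) \left(- \frac{1}{3}\right)\right) = 16 + 2 \cdot \frac{4}{3} = 16 + \frac{8}{3} = \frac{56}{3}$)
$B{\left(u,d \right)} = d + u$
$p{\left(X{\left(-4,-5 \right)},3 \right)} \left(50 + B{\left(-10,0 \right)}\right) = \frac{56 \left(50 + \left(0 - 10\right)\right)}{3} = \frac{56 \left(50 - 10\right)}{3} = \frac{56}{3} \cdot 40 = \frac{2240}{3}$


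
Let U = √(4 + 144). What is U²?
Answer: 148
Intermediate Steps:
U = 2*√37 (U = √148 = 2*√37 ≈ 12.166)
U² = (2*√37)² = 148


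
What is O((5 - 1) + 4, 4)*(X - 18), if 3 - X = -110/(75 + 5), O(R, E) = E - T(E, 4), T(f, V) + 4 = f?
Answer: -109/2 ≈ -54.500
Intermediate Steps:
T(f, V) = -4 + f
O(R, E) = 4 (O(R, E) = E - (-4 + E) = E + (4 - E) = 4)
X = 35/8 (X = 3 - (-110)/(75 + 5) = 3 - (-110)/80 = 3 - 1*(-11/8) = 3 + 11/8 = 35/8 ≈ 4.3750)
O((5 - 1) + 4, 4)*(X - 18) = 4*(35/8 - 18) = 4*(-109/8) = -109/2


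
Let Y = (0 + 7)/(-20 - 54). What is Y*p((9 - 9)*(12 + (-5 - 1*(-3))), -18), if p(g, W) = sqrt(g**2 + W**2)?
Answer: -63/37 ≈ -1.7027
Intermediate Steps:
p(g, W) = sqrt(W**2 + g**2)
Y = -7/74 (Y = 7/(-74) = 7*(-1/74) = -7/74 ≈ -0.094595)
Y*p((9 - 9)*(12 + (-5 - 1*(-3))), -18) = -7*sqrt((-18)**2 + ((9 - 9)*(12 + (-5 - 1*(-3))))**2)/74 = -7*sqrt(324 + (0*(12 + (-5 + 3)))**2)/74 = -7*sqrt(324 + (0*(12 - 2))**2)/74 = -7*sqrt(324 + (0*10)**2)/74 = -7*sqrt(324 + 0**2)/74 = -7*sqrt(324 + 0)/74 = -7*sqrt(324)/74 = -7/74*18 = -63/37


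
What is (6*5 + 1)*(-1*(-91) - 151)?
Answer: -1860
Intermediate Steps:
(6*5 + 1)*(-1*(-91) - 151) = (30 + 1)*(91 - 151) = 31*(-60) = -1860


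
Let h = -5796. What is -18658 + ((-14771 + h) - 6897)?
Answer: -46122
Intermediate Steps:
-18658 + ((-14771 + h) - 6897) = -18658 + ((-14771 - 5796) - 6897) = -18658 + (-20567 - 6897) = -18658 - 27464 = -46122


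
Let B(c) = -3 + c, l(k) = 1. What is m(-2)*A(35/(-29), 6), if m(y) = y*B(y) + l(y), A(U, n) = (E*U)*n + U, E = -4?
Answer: 8855/29 ≈ 305.34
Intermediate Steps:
A(U, n) = U - 4*U*n (A(U, n) = (-4*U)*n + U = -4*U*n + U = U - 4*U*n)
m(y) = 1 + y*(-3 + y) (m(y) = y*(-3 + y) + 1 = 1 + y*(-3 + y))
m(-2)*A(35/(-29), 6) = (1 - 2*(-3 - 2))*((35/(-29))*(1 - 4*6)) = (1 - 2*(-5))*((35*(-1/29))*(1 - 24)) = (1 + 10)*(-35/29*(-23)) = 11*(805/29) = 8855/29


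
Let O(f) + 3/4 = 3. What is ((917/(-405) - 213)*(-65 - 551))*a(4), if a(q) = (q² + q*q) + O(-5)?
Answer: 1839365836/405 ≈ 4.5416e+6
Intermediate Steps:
O(f) = 9/4 (O(f) = -¾ + 3 = 9/4)
a(q) = 9/4 + 2*q² (a(q) = (q² + q*q) + 9/4 = (q² + q²) + 9/4 = 2*q² + 9/4 = 9/4 + 2*q²)
((917/(-405) - 213)*(-65 - 551))*a(4) = ((917/(-405) - 213)*(-65 - 551))*(9/4 + 2*4²) = ((917*(-1/405) - 213)*(-616))*(9/4 + 2*16) = ((-917/405 - 213)*(-616))*(9/4 + 32) = -87182/405*(-616)*(137/4) = (53704112/405)*(137/4) = 1839365836/405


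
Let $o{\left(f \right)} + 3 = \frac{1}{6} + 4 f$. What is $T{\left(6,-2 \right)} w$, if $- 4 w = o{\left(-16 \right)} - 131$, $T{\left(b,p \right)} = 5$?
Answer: $\frac{5935}{24} \approx 247.29$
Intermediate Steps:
$o{\left(f \right)} = - \frac{17}{6} + 4 f$ ($o{\left(f \right)} = -3 + \left(\frac{1}{6} + 4 f\right) = - \frac{17}{6} + 4 f$)
$w = \frac{1187}{24}$ ($w = - \frac{\left(- \frac{17}{6} + 4 \left(-16\right)\right) - 131}{4} = - \frac{\left(- \frac{17}{6} - 64\right) - 131}{4} = - \frac{- \frac{401}{6} - 131}{4} = \left(- \frac{1}{4}\right) \left(- \frac{1187}{6}\right) = \frac{1187}{24} \approx 49.458$)
$T{\left(6,-2 \right)} w = 5 \cdot \frac{1187}{24} = \frac{5935}{24}$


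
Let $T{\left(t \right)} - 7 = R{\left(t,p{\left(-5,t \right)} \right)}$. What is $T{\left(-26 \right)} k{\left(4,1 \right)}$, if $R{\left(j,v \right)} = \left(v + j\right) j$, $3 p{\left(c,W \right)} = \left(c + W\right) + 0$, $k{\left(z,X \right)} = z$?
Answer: $\frac{11420}{3} \approx 3806.7$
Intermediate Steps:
$p{\left(c,W \right)} = \frac{W}{3} + \frac{c}{3}$ ($p{\left(c,W \right)} = \frac{\left(c + W\right) + 0}{3} = \frac{\left(W + c\right) + 0}{3} = \frac{W + c}{3} = \frac{W}{3} + \frac{c}{3}$)
$R{\left(j,v \right)} = j \left(j + v\right)$ ($R{\left(j,v \right)} = \left(j + v\right) j = j \left(j + v\right)$)
$T{\left(t \right)} = 7 + t \left(- \frac{5}{3} + \frac{4 t}{3}\right)$ ($T{\left(t \right)} = 7 + t \left(t + \left(\frac{t}{3} + \frac{1}{3} \left(-5\right)\right)\right) = 7 + t \left(t + \left(\frac{t}{3} - \frac{5}{3}\right)\right) = 7 + t \left(t + \left(- \frac{5}{3} + \frac{t}{3}\right)\right) = 7 + t \left(- \frac{5}{3} + \frac{4 t}{3}\right)$)
$T{\left(-26 \right)} k{\left(4,1 \right)} = \left(7 + \frac{1}{3} \left(-26\right) \left(-5 + 4 \left(-26\right)\right)\right) 4 = \left(7 + \frac{1}{3} \left(-26\right) \left(-5 - 104\right)\right) 4 = \left(7 + \frac{1}{3} \left(-26\right) \left(-109\right)\right) 4 = \left(7 + \frac{2834}{3}\right) 4 = \frac{2855}{3} \cdot 4 = \frac{11420}{3}$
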